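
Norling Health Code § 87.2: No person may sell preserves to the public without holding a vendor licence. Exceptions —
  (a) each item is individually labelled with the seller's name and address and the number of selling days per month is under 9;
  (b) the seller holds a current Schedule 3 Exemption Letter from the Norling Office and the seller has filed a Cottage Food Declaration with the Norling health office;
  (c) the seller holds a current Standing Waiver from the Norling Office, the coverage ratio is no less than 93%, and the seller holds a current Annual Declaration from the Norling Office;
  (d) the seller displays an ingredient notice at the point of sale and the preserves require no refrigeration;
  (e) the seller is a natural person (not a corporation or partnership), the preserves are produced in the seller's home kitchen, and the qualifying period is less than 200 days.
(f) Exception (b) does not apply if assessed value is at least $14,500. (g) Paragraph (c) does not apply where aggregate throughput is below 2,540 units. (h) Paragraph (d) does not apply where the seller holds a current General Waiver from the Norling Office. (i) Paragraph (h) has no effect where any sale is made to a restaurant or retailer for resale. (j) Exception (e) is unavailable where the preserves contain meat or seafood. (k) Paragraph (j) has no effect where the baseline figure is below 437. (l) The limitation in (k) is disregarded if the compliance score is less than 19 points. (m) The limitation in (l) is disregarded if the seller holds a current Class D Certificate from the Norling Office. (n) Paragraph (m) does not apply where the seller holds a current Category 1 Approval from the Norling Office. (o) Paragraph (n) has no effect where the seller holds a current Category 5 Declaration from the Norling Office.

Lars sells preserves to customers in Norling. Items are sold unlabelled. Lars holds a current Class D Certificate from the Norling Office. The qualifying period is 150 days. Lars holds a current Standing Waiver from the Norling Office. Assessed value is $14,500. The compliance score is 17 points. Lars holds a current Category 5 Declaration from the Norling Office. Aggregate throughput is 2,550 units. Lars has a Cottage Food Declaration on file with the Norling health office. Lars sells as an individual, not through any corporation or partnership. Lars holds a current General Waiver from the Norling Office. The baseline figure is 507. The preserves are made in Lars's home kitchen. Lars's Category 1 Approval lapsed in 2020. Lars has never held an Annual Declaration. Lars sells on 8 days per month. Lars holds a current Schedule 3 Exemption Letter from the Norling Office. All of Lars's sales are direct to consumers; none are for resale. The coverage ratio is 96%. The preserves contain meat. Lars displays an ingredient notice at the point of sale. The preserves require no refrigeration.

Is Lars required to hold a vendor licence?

Exception (a) fails — items are sold unlabelled.
All of (b)'s requirements are met (a current Schedule 3 Exemption Letter is held; a Cottage Food Declaration is on file). However, paragraph (f) must be considered: (f) operates against (b): assessed value is $14,500, meeting the $14,500 threshold. (b) is therefore removed.
Exception (c) requires that the seller holds a current Annual Declaration from the Norling Office; but no current Annual Declaration is held, so (c) is unavailable.
Exception (d): an ingredient notice is displayed; the preserves are shelf-stable — every condition holds. Turning to paragraphs (h)–(i): (h) is triggered — a current General Waiver is held. (i), which would lift (h), is not triggered — no sales are for resale. So (d) is unavailable.
Exception (e): the seller is a natural person; the preserves are home-kitchen produced; the qualifying period is 150 days, less than the 200 days limit — every condition holds. Turning to paragraphs (j)–(o): (j) operates against (e): the preserves contain meat. (k) is inapplicable (the baseline figure is 507, not below 437), so (j) stands. (e) is therefore removed.
No exception is made out. Lars falls within the general rule.

Yes — Lars must hold a vendor licence.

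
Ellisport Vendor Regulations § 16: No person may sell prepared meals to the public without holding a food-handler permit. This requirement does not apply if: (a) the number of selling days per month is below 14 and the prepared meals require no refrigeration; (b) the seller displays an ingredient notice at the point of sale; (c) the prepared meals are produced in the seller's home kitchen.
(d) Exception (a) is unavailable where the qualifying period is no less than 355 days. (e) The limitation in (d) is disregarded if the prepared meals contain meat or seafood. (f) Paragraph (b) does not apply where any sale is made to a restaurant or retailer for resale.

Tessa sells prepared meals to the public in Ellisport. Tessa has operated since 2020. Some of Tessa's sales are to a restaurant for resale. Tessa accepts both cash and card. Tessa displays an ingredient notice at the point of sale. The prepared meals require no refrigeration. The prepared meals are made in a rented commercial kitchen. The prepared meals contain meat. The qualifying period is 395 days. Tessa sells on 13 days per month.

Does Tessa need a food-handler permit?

All of (a)'s requirements are met (the number of selling days per month is 13, below the 14 limit; the prepared meals are shelf-stable). Under paragraphs (d)–(e): (d) would limit (a) — the qualifying period is 395 days, meeting the 355 days threshold — but (e) sets (d) aside: (e) is triggered — the prepared meals contain meat. (a) remains available.
Exception (b)'s conditions are all satisfied: an ingredient notice is displayed. However, paragraph (f) must be considered: (f) operates — some sales are to a restaurant for resale. So (b) is unavailable.
Exception (c) requires that the prepared meals are produced in the seller's home kitchen; but the prepared meals are made in a commercial kitchen, not a home kitchen, so (c) is unavailable.

No — exception (a) applies; Tessa is not required to hold a food-handler permit.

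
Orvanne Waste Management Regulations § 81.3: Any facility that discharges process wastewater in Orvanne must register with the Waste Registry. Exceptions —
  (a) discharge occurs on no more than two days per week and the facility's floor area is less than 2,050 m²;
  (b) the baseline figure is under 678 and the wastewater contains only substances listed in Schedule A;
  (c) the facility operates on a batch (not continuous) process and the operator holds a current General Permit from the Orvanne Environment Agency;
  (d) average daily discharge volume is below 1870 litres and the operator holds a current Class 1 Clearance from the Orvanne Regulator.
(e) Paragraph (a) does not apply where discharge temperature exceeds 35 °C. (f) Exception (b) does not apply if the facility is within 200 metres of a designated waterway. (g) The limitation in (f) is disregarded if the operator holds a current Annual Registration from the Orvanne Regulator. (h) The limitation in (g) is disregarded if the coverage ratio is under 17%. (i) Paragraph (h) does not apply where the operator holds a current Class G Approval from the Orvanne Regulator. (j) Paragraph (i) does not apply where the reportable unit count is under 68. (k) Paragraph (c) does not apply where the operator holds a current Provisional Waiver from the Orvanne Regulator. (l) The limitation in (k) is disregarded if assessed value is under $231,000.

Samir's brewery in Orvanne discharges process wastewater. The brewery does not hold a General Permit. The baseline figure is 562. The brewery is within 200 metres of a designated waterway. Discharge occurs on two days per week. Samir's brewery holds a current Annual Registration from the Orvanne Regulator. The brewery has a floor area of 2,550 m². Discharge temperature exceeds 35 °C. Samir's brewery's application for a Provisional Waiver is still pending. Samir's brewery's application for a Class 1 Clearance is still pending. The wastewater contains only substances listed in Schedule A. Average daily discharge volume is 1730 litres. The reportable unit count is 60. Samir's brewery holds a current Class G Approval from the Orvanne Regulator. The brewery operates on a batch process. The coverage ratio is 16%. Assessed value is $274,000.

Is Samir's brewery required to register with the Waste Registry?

Exception (a) requires that the facility's floor area is less than 2,050 m²; but the facility's floor area is 2,550 m², not less than 2,050 m², so (a) is unavailable.
Exception (b)'s conditions are all satisfied: the baseline figure is 562, under the 678 limit; the wastewater is Schedule-A-only. However, paragraphs (f)–(j) must be considered: (f) operates against (b): the brewery is within 200 m of a designated waterway. (g) applies (a current Annual Registration is held), but is set aside by (h): (h) operates — the coverage ratio is 16%, under the 17% limit. (i) would limit (h) — a current Class G Approval is held — but (j) sets (i) aside: (j) operates — the reportable unit count is 60, under the 68 limit. So (b) is unavailable.
Exception (c) fails — no General Permit is held.
Exception (d) does not apply: there is no Class 1 Clearance in force.
No exception applies. The general rule governs.

Yes — Samir's brewery must register with the Waste Registry.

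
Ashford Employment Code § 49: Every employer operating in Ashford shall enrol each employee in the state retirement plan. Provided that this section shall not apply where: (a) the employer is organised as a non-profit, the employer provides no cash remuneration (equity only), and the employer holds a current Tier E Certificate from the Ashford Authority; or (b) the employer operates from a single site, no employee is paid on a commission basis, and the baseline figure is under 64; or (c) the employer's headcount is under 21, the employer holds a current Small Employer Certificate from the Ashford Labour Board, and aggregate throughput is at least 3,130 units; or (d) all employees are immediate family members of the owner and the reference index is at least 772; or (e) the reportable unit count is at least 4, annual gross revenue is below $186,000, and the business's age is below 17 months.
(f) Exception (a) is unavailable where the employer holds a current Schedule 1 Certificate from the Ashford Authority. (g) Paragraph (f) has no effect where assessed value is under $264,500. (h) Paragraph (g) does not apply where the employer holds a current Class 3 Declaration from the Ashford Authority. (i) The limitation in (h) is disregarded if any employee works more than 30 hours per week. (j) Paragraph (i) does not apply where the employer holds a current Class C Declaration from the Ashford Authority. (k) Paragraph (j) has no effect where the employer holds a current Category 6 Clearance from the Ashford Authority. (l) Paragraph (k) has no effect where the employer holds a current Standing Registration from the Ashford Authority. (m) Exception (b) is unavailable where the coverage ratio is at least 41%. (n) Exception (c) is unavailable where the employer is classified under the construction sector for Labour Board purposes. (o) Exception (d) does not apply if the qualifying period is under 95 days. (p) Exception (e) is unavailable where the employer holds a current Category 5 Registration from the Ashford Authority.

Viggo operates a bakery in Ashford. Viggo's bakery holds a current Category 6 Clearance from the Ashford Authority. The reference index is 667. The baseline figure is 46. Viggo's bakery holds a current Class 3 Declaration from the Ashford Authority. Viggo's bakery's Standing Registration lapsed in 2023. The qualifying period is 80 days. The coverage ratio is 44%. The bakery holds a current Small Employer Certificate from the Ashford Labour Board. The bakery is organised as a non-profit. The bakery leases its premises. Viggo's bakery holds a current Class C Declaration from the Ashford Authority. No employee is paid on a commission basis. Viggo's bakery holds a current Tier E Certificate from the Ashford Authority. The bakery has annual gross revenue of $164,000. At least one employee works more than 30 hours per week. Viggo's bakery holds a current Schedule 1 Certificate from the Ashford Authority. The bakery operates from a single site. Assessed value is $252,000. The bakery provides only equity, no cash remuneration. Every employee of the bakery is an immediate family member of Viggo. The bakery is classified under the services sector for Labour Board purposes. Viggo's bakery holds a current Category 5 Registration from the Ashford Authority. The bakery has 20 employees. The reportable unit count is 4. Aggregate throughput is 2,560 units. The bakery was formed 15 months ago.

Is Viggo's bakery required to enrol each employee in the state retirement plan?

Exception (a) is satisfied on its face — the employer is a non-profit; remuneration is equity-only; a current Tier E Certificate is held. As to paragraphs (f)–(l): (f) would limit (a) — a current Schedule 1 Certificate is held — but (g) sets (f) aside: (g) operates against (f): assessed value is $252,000, under the $264,500 limit. (h) operates (a current Class 3 Declaration is held), but is itself disapplied by (i): (i) applies — at least one employee exceeds 30 hours/week. (j) would limit (i) — a current Class C Declaration is held — but (k) sets (j) aside: (k) operates against (j): a current Category 6 Clearance is held. (l), which would lift (k), does not operate here — there is no Standing Registration in force. Exception (a) stands.
Exception (b): the employer operates from a single site; no employee is paid on commission; the baseline figure is 46, under the 64 limit — every condition holds. But applying paragraph (m): (m) operates against (b): the coverage ratio is 44%, meeting the 41% threshold. (b) is therefore removed.
Exception (c) fails — aggregate throughput is 2,560 units, short of 3,130 units.
Exception (d) fails — the reference index is 667, short of 772.
Exception (e) is satisfied on its face — the reportable unit count is 4, meeting the 4 threshold; annual gross revenue is $164,000, below the $186,000 limit; the business's age is 15 months, below the 17 months limit. But: (p) is engaged — a current Category 5 Registration is held. Exception (e) does not apply.

No — exception (a) applies; Viggo's bakery is not required to enrol each employee in the state retirement plan.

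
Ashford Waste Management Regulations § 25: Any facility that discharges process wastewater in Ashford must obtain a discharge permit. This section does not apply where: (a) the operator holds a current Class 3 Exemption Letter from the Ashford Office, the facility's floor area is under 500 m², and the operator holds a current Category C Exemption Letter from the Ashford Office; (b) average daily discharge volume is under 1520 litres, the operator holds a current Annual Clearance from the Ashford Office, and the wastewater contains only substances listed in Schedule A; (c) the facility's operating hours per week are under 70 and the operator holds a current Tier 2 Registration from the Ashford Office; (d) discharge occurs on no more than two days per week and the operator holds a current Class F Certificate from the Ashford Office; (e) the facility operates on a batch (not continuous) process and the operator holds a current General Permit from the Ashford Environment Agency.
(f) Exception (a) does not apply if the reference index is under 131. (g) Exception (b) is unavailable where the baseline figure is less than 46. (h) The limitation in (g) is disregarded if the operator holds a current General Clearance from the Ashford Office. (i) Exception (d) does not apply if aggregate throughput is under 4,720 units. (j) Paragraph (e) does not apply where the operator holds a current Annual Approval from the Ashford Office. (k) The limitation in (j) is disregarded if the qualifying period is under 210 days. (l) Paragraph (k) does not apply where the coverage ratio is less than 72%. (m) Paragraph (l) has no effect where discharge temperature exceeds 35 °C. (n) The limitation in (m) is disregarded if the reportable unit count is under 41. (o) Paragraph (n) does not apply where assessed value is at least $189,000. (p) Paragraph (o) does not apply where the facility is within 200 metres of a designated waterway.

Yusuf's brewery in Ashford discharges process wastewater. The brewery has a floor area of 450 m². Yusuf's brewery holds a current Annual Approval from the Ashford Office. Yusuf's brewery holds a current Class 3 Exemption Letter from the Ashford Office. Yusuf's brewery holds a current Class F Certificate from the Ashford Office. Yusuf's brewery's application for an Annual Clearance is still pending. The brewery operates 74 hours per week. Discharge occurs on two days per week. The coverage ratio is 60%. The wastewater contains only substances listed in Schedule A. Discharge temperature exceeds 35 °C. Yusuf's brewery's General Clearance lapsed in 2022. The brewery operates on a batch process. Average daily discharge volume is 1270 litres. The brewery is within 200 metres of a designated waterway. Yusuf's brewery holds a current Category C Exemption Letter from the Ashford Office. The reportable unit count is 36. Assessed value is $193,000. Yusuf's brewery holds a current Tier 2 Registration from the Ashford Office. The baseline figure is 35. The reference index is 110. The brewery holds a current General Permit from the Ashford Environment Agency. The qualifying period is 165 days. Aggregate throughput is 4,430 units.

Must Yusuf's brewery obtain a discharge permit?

Yes — Yusuf's brewery must obtain a discharge permit.

All of (a)'s requirements are met (a current Class 3 Exemption Letter is held; the facility's floor area is 450 m², under the 500 m² limit; a current Category C Exemption Letter is held). But applying paragraph (f): (f) is triggered — the reference index is 110, under the 131 limit. Exception (a) does not apply.
Exception (b) requires that the operator holds a current Annual Clearance from the Ashford Office; but the Annual Clearance is not current, so (b) is unavailable.
Exception (c) does not apply: the facility's operating hours per week are 74, not under 70.
Exception (d): discharge occurs on no more than two days per week; a current Class F Certificate is held — every condition holds. However, paragraph (i) must be considered: (i) operates against (d): aggregate throughput is 4,430 units, under the 4,720 units limit. Exception (d) does not apply.
Exception (e)'s conditions are all satisfied: the facility operates on a batch process; a current General Permit is held. But: (j) operates against (e): a current Annual Approval is held. (k) applies (the qualifying period is 165 days, under the 210 days limit), but is itself disapplied by (l): (l) operates against (k): the coverage ratio is 60%, less than the 72% limit. (m) would limit (l) — discharge temperature exceeds 35 °C — but (n) sets (m) aside: (n) operates against (m): the reportable unit count is 36, under the 41 limit. (o) would limit (n) — assessed value is $193,000, meeting the $189,000 threshold — but (p) sets (o) aside: (p) operates against (o): the brewery is within 200 m of a designated waterway. (e) is therefore removed.
No exception displaces § 25.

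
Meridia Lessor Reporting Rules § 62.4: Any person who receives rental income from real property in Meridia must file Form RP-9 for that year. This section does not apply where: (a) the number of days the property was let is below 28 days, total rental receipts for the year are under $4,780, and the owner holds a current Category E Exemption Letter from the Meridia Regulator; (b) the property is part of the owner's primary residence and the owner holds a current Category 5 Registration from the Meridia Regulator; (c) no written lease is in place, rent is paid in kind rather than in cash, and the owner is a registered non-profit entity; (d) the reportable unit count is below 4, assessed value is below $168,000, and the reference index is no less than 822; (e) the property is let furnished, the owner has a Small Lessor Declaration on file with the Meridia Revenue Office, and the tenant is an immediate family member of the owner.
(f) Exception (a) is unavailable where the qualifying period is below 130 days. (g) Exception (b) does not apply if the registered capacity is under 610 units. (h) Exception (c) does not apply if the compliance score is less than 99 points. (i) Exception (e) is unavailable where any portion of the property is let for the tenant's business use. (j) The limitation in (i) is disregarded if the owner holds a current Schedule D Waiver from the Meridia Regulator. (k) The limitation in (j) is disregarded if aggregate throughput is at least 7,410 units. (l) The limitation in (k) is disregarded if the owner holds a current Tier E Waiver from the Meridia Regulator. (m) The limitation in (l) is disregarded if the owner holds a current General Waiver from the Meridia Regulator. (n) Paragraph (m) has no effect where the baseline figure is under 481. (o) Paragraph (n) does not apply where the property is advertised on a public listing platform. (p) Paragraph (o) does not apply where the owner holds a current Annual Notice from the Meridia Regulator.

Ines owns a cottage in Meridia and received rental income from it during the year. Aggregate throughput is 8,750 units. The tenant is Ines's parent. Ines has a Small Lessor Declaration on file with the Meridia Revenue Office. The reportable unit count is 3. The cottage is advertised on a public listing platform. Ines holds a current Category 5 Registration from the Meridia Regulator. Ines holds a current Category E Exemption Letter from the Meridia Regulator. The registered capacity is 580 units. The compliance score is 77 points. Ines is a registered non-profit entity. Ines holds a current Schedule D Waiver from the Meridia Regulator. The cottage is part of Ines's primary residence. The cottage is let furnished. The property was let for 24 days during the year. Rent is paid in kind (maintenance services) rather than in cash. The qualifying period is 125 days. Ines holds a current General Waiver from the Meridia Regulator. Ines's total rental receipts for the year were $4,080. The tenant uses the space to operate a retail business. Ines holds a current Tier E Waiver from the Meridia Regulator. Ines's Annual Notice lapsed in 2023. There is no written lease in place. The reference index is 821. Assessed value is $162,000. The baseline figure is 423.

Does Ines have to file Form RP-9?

Exception (a)'s conditions are all satisfied: the number of days the property was let is 24 days, below the 28 days limit; total rental receipts for the year are $4,080, under the $4,780 limit; a current Category E Exemption Letter is held. Turning to paragraph (f): (f) operates against (a): the qualifying period is 125 days, below the 130 days limit. So (a) is unavailable.
Exception (b): the cottage is part of the primary residence; a current Category 5 Registration is held — every condition holds. However, paragraph (g) must be considered: (g) is engaged — the registered capacity is 580 units, under the 610 units limit. So (b) is unavailable.
Exception (c): there is no written lease; rent is paid in kind; Ines is a registered non-profit — every condition holds. Turning to paragraph (h): (h) operates against (c): the compliance score is 77 points, less than the 99 points limit. Exception (c) does not apply.
Exception (d) fails — the reference index is 821, short of 822.
Exception (e): the property is let furnished; a Small Lessor Declaration is on file; the tenant is an immediate family member — every condition holds. Turning to paragraphs (i)–(p): (i) operates against (e): the space is let for business use. (j) would limit (i) — a current Schedule D Waiver is held — but (k) sets (j) aside: (k) applies — aggregate throughput is 8,750 units, meeting the 7,410 units threshold. (l) would limit (k) — a current Tier E Waiver is held — but (m) sets (l) aside: (m) applies — a current General Waiver is held. (n) would limit (m) — the baseline figure is 423, under the 481 limit — but (o) sets (n) aside: (o) operates against (n): the property is publicly advertised. (p) is not triggered (no current Annual Notice is held), so (o) stands. So (e) is unavailable.
No exception is made out. Ines falls within the general rule.

Yes — Ines must file Form RP-9.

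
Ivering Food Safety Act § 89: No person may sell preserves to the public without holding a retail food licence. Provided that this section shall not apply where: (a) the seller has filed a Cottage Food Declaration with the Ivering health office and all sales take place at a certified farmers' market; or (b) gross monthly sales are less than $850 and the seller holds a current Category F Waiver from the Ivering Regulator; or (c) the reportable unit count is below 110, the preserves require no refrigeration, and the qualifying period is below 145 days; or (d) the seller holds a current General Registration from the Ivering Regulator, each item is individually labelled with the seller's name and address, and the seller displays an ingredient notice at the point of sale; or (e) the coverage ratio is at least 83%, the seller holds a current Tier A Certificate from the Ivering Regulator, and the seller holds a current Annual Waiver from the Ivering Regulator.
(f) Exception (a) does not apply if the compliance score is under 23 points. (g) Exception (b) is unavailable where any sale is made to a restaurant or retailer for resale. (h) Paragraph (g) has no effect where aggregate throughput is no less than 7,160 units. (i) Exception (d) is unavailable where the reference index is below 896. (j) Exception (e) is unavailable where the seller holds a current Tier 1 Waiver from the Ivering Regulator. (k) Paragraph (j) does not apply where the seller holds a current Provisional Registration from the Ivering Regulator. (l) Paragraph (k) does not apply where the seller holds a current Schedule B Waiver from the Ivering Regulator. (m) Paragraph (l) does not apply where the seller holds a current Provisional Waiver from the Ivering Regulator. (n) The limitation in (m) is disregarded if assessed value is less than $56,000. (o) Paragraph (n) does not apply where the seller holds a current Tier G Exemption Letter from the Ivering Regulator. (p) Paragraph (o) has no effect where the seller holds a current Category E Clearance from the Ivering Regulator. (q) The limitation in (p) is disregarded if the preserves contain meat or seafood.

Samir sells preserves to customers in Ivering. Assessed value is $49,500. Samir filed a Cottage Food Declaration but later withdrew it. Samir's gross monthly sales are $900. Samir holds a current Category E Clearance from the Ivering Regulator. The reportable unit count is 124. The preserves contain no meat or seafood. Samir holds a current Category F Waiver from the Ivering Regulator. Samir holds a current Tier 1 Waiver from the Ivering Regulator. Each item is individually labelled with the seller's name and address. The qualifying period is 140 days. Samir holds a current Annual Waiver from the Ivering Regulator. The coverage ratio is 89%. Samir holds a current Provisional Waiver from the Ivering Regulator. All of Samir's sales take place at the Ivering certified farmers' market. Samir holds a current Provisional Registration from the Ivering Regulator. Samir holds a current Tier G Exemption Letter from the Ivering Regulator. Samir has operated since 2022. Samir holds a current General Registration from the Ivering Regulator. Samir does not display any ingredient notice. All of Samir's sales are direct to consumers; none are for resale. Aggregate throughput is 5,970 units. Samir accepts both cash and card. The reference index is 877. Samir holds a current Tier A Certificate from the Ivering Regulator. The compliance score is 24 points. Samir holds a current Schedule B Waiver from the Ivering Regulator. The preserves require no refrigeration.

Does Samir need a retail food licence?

Yes — Samir must hold a retail food licence.

Exception (a) fails — the Cottage Food Declaration was withdrawn.
Exception (b) requires that gross monthly sales are less than $850; but gross monthly sales are $900, not less than $850, so (b) is unavailable.
Exception (c) fails — the reportable unit count is 124, not below 110.
Exception (d) requires that the seller displays an ingredient notice at the point of sale; but no ingredient notice is displayed, so (d) is unavailable.
Exception (e) is satisfied on its face — the coverage ratio is 89%, meeting the 83% threshold; a current Tier A Certificate is held; a current Annual Waiver is held. Turning to paragraphs (j)–(q): (j) is triggered — a current Tier 1 Waiver is held. (k) would limit (j) — a current Provisional Registration is held — but (l) sets (k) aside: (l) operates against (k): a current Schedule B Waiver is held. (m) would limit (l) — a current Provisional Waiver is held — but (n) sets (m) aside: (n) operates against (m): assessed value is $49,500, less than the $56,000 limit. (o) would limit (n) — a current Tier G Exemption Letter is held — but (p) sets (o) aside: (p) is engaged — a current Category E Clearance is held. (q), which would lift (p), is inapplicable — the preserves contain no meat or seafood. So (e) is unavailable.
No exception is made out. Samir falls within the general rule.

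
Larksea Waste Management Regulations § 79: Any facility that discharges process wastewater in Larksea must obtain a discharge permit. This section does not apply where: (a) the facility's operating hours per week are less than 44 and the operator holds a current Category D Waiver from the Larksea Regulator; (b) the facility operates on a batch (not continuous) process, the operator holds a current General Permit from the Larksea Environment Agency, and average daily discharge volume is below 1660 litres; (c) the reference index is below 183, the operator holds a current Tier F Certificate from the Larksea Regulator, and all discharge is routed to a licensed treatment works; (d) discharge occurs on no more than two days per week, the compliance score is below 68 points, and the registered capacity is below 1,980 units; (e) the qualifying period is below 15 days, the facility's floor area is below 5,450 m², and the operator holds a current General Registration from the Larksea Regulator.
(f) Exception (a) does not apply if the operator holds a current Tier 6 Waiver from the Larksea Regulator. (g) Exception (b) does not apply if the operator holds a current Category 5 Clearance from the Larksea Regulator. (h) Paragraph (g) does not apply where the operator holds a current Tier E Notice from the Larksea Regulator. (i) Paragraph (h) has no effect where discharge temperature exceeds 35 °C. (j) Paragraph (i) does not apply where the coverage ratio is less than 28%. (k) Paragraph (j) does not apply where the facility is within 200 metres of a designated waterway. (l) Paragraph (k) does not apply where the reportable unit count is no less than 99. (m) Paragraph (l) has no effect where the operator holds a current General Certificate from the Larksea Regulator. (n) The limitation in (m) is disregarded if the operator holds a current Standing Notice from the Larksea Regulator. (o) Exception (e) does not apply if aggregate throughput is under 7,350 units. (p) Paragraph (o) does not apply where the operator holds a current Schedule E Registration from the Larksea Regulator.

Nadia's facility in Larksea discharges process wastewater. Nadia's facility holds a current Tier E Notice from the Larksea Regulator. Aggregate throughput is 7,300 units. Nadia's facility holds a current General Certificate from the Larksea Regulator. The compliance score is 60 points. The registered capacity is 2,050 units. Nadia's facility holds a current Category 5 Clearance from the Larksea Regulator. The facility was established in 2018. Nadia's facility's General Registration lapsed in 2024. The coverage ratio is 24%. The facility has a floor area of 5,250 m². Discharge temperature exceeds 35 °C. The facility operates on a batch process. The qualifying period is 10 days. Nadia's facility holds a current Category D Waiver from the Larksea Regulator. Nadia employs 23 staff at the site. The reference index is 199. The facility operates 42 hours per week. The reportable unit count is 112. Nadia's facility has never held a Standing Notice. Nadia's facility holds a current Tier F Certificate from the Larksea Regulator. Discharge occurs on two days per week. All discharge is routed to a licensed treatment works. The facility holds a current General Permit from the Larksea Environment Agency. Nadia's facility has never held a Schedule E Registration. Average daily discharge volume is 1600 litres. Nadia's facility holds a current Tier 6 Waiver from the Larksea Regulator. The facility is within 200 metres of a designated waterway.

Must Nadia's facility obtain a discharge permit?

Yes — Nadia's facility must obtain a discharge permit.

Exception (a): the facility's operating hours per week are 42, less than the 44 limit; a current Category D Waiver is held — every condition holds. But applying paragraph (f): (f) applies — a current Tier 6 Waiver is held. So (a) is unavailable.
All of (b)'s requirements are met (the facility operates on a batch process; a current General Permit is held; average daily discharge volume is 1600 litres, below the 1660 litres limit). But: (g) is triggered — a current Category 5 Clearance is held. (h) is triggered (a current Tier E Notice is held), but is displaced by (i): (i) is engaged — discharge temperature exceeds 35 °C. (j) would limit (i) — the coverage ratio is 24%, less than the 28% limit — but (k) sets (j) aside: (k) is engaged — the facility is within 200 m of a designated waterway. (l) would limit (k) — the reportable unit count is 112, meeting the 99 threshold — but (m) sets (l) aside: (m) operates against (l): a current General Certificate is held. (n), which would lift (m), does not operate here — the Standing Notice is not current. Exception (b) does not apply.
Exception (c) fails — the reference index is 199, not below 183.
Exception (d) does not apply: the registered capacity is 2,050 units, not below 1,980 units.
Exception (e) does not apply: there is no General Registration in force.
None of the exceptions is available; § 79 applies in full.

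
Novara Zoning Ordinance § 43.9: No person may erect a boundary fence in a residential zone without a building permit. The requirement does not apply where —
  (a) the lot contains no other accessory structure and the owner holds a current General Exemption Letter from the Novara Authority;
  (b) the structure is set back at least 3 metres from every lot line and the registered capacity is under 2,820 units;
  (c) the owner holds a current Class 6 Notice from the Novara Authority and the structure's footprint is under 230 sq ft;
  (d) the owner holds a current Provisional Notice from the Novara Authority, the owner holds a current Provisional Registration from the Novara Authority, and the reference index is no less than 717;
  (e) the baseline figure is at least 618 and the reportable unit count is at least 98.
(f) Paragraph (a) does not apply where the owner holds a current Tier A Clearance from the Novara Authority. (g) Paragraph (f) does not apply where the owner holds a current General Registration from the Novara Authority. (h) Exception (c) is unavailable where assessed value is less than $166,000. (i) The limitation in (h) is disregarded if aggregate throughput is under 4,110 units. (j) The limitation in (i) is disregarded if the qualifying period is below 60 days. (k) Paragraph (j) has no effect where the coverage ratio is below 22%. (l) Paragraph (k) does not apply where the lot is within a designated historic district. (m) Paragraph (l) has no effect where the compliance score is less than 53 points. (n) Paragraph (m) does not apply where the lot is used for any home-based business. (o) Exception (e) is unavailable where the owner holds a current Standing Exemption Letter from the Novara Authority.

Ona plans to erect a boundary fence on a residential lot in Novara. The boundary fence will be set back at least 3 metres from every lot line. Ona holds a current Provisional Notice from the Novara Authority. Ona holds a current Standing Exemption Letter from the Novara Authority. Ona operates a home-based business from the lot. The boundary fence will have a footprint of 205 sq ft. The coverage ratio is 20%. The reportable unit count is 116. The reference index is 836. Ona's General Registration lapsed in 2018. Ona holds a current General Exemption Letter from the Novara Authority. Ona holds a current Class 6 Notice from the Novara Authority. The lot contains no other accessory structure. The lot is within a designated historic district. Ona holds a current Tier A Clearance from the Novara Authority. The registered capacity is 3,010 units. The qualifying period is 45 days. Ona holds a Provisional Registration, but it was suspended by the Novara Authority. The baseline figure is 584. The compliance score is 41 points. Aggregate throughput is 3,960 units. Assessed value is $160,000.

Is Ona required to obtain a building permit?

Yes — Ona must obtain a building permit.

Exception (a) is satisfied on its face — the lot has no other accessory structure; a current General Exemption Letter is held. Turning to paragraphs (f)–(g): (f) operates — a current Tier A Clearance is held. (g) is inapplicable (no current General Registration is held), so (f) stands. So (a) is unavailable.
Exception (b) fails — the registered capacity is 3,010 units, not under 2,820 units.
Exception (c): a current Class 6 Notice is held; the structure's footprint is 205 sq ft, under the 230 sq ft limit — every condition holds. Turning to paragraphs (h)–(n): (h) operates against (c): assessed value is $160,000, less than the $166,000 limit. (i) would limit (h) — aggregate throughput is 3,960 units, under the 4,110 units limit — but (j) sets (i) aside: (j) operates against (i): the qualifying period is 45 days, below the 60 days limit. (k) would limit (j) — the coverage ratio is 20%, below the 22% limit — but (l) sets (k) aside: (l) operates against (k): the lot is in a historic district. (m) would limit (l) — the compliance score is 41 points, less than the 53 points limit — but (n) sets (m) aside: (n) operates against (m): a home-based business operates on the lot. (c) is therefore removed.
Exception (d) does not apply: the Provisional Registration is not current.
Exception (e) fails — the baseline figure is 584, short of 618.
No exception displaces § 43.9.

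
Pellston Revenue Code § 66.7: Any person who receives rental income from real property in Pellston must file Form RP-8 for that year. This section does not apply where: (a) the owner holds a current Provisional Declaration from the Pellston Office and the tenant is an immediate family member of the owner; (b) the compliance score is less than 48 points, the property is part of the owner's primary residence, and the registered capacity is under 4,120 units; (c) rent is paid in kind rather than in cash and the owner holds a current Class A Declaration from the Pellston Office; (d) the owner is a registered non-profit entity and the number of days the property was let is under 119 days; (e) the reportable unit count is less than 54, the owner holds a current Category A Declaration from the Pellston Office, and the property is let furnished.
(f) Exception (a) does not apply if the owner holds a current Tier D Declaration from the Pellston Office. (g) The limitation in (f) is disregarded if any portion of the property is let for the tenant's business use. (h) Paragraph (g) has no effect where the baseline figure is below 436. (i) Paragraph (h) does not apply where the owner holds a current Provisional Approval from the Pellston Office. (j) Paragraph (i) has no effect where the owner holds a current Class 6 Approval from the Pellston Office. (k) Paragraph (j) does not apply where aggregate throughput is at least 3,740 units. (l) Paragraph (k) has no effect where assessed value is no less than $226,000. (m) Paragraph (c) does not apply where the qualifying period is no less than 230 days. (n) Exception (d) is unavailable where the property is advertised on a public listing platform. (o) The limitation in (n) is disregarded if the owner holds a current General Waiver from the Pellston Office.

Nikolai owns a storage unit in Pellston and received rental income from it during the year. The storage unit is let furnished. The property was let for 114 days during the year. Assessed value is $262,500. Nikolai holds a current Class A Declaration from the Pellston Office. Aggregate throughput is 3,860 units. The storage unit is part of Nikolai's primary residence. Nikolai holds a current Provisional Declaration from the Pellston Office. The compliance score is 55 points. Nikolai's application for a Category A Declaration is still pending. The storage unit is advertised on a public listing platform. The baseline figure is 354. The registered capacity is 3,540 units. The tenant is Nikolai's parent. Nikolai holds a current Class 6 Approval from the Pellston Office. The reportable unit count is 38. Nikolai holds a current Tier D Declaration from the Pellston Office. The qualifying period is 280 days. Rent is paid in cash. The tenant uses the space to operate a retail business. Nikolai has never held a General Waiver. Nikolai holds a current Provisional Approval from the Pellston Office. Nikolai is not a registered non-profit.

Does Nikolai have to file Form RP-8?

Yes — Nikolai must file Form RP-8.

Exception (a) is satisfied on its face — a current Provisional Declaration is held; the tenant is an immediate family member. However, paragraphs (f)–(l) must be considered: (f) operates — a current Tier D Declaration is held. (g) is triggered (the space is let for business use), but is itself disapplied by (h): (h) operates against (g): the baseline figure is 354, below the 436 limit. (i) is engaged (a current Provisional Approval is held), but is itself disapplied by (j): (j) is engaged — a current Class 6 Approval is held. (k) operates (aggregate throughput is 3,860 units, meeting the 3,740 units threshold), but is itself disapplied by (l): (l) operates — assessed value is $262,500, meeting the $226,000 threshold. So (a) is unavailable.
Exception (b) does not apply: the compliance score is 55 points, not less than 48 points.
Exception (c) requires that rent is paid in kind rather than in cash; but rent is paid in cash, so (c) is unavailable.
Exception (d) does not apply: Nikolai is not a registered non-profit.
Exception (e) fails — no current Category A Declaration is held.
Every exception is unavailable, so the rule governs.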